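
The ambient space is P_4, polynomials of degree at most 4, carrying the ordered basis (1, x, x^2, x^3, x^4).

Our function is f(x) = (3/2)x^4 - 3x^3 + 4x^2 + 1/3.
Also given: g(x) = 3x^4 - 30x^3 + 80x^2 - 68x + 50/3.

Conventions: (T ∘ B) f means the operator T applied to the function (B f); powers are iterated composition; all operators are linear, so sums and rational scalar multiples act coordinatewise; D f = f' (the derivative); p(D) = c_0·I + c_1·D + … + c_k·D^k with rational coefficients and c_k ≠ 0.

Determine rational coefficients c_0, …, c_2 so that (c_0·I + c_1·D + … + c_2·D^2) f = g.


c_0 = 2, c_1 = -4, c_2 = 2

D^0 f = (3/2)x^4 - 3x^3 + 4x^2 + 1/3
D^1 f = 6x^3 - 9x^2 + 8x
D^2 f = 18x^2 - 18x + 8
matching coefficients of g against c_0 f + c_1 Df + … from the top degree down determines the c_i
solution: c_0 = 2, c_1 = -4, c_2 = 2


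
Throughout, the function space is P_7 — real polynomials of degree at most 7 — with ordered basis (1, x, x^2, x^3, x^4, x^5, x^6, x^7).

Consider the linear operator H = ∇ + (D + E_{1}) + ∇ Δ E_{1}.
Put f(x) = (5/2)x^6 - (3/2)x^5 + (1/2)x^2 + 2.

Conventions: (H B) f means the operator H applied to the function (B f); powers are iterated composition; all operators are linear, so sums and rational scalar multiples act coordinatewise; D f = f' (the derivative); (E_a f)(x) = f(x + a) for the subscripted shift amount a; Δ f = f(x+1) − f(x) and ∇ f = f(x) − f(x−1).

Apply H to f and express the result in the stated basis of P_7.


the result is g(x) = (5/2)x^6 + (87/2)x^5 + (105/2)x^4 + 370x^3 + (811/2)x^2 + 378x + 110

∇ f = 15x^5 - 45x^4 + 65x^3 - (105/2)x^2 + (47/2)x - 9/2
D f = 15x^5 - (15/2)x^4 + x
E_{1} f = (5/2)x^6 + (27/2)x^5 + 30x^4 + 35x^3 + 23x^2 + (17/2)x + 7/2
(D + E_{1}) f = (5/2)x^6 + (57/2)x^5 + (45/2)x^4 + 35x^3 + 23x^2 + (19/2)x + 7/2
E_{1} f = (5/2)x^6 + (27/2)x^5 + 30x^4 + 35x^3 + 23x^2 + (17/2)x + 7/2
Δ E_{1} f = 15x^5 + 105x^4 + 305x^3 + (915/2)x^2 + (707/2)x + 225/2
∇ Δ E_{1} f = 75x^4 + 270x^3 + 435x^2 + 345x + 111
(∇ + (D + E_{1}) + ∇ Δ E_{1}) f = (5/2)x^6 + (87/2)x^5 + (105/2)x^4 + 370x^3 + (811/2)x^2 + 378x + 110


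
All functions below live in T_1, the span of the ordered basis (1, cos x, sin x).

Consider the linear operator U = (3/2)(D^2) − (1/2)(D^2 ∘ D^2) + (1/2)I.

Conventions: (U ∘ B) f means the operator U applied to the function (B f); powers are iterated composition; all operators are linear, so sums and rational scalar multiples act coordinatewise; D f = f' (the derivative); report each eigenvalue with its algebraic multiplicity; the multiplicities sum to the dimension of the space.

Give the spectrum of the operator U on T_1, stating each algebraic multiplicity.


image of 1: 1/2
image of cos x: -(3/2)cos x
image of sin x: -(3/2)sin x
the matrix is diagonal; its diagonal is (1/2, -3/2, -3/2)
for a triangular matrix the eigenvalues are the diagonal entries, with algebraic multiplicity their repetition count

λ = -3/2 (multiplicity 2), λ = 1/2 (multiplicity 1)


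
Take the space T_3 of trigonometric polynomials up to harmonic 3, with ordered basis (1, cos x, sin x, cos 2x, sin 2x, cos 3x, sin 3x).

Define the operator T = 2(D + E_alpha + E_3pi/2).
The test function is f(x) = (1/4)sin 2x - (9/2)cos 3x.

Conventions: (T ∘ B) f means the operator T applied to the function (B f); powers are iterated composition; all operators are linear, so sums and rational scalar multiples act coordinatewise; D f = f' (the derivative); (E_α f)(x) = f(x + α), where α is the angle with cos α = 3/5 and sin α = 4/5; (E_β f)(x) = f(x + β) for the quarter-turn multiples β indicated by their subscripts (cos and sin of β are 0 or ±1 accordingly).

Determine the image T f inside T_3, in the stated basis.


g(x) = (37/25)cos 2x - (16/25)sin 2x + (1053/125)cos 3x + (4896/125)sin 3x

D f = (1/2)cos 2x + (27/2)sin 3x
E_alpha f = (6/25)cos 2x - (7/100)sin 2x + (1053/250)cos 3x + (198/125)sin 3x
E_3pi/2 f = -(1/4)sin 2x + (9/2)sin 3x
(D + E_alpha + E_3pi/2) f = (37/50)cos 2x - (8/25)sin 2x + (1053/250)cos 3x + (2448/125)sin 3x
(2(D + E_alpha + E_3pi/2)) f = (37/25)cos 2x - (16/25)sin 2x + (1053/125)cos 3x + (4896/125)sin 3x


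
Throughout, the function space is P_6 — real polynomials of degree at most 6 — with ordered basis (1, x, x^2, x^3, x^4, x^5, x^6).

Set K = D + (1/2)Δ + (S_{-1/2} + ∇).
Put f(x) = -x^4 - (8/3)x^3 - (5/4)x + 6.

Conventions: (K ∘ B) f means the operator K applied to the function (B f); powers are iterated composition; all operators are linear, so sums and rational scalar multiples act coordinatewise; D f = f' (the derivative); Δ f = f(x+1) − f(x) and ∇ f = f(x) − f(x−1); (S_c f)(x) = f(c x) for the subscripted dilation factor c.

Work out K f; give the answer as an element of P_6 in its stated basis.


D f = -4x^3 - 8x^2 - 5/4
Δ f = -4x^3 - 14x^2 - 12x - 59/12
((1/2)Δ) f = -2x^3 - 7x^2 - 6x - 59/24
S_{-1/2} f = -(1/16)x^4 + (1/3)x^3 + (5/8)x + 6
∇ f = -4x^3 - 2x^2 + 4x - 35/12
(S_{-1/2} + ∇) f = -(1/16)x^4 - (11/3)x^3 - 2x^2 + (37/8)x + 37/12
(D + (1/2)Δ + (S_{-1/2} + ∇)) f = -(1/16)x^4 - (29/3)x^3 - 17x^2 - (11/8)x - 5/8

the result is g(x) = -(1/16)x^4 - (29/3)x^3 - 17x^2 - (11/8)x - 5/8


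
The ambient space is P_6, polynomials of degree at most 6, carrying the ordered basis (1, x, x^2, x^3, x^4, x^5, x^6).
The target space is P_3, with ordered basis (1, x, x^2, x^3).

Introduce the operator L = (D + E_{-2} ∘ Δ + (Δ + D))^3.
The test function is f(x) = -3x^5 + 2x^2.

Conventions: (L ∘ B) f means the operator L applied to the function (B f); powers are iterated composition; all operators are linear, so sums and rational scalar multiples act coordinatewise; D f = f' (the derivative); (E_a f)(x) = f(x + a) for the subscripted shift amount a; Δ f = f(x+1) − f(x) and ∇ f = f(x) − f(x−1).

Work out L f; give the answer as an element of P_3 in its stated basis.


D f = -15x^4 + 4x
Δ f = -15x^4 - 30x^3 - 30x^2 - 11x - 1
E_{-2} Δ f = -15x^4 + 90x^3 - 210x^2 + 229x - 99
Δ f = -15x^4 - 30x^3 - 30x^2 - 11x - 1
D f = -15x^4 + 4x
(Δ + D) f = -30x^4 - 30x^3 - 30x^2 - 7x - 1
(D + E_{-2} ∘ Δ + (Δ + D)) f = -60x^4 + 60x^3 - 240x^2 + 226x - 100
D (D + E_{-2} ∘ Δ + (Δ + D)) f = -240x^3 + 180x^2 - 480x + 226
Δ (D + E_{-2} ∘ Δ + (Δ + D)) f = -240x^3 - 180x^2 - 540x - 14
E_{-2} Δ (D + E_{-2} ∘ Δ + (Δ + D)) f = -240x^3 + 1260x^2 - 2700x + 2266
Δ (D + E_{-2} ∘ Δ + (Δ + D)) f = -240x^3 - 180x^2 - 540x - 14
D (D + E_{-2} ∘ Δ + (Δ + D)) f = -240x^3 + 180x^2 - 480x + 226
(Δ + D) (D + E_{-2} ∘ Δ + (Δ + D)) f = -480x^3 - 1020x + 212
(D + E_{-2} ∘ Δ + (Δ + D)) (D + E_{-2} ∘ Δ + (Δ + D)) f = -960x^3 + 1440x^2 - 4200x + 2704
D (D + E_{-2} ∘ Δ + (Δ + D)) (D + E_{-2} ∘ Δ + (Δ + D)) f = -2880x^2 + 2880x - 4200
Δ (D + E_{-2} ∘ Δ + (Δ + D)) (D + E_{-2} ∘ Δ + (Δ + D)) f = -2880x^2 - 3720
E_{-2} Δ (D + E_{-2} ∘ Δ + (Δ + D)) (D + E_{-2} ∘ Δ + (Δ + D)) f = -2880x^2 + 11520x - 15240
Δ (D + E_{-2} ∘ Δ + (Δ + D)) (D + E_{-2} ∘ Δ + (Δ + D)) f = -2880x^2 - 3720
D (D + E_{-2} ∘ Δ + (Δ + D)) (D + E_{-2} ∘ Δ + (Δ + D)) f = -2880x^2 + 2880x - 4200
(Δ + D) (D + E_{-2} ∘ Δ + (Δ + D)) (D + E_{-2} ∘ Δ + (Δ + D)) f = -5760x^2 + 2880x - 7920
(D + E_{-2} ∘ Δ + (Δ + D)) (D + E_{-2} ∘ Δ + (Δ + D)) (D + E_{-2} ∘ Δ + (Δ + D)) f = -11520x^2 + 17280x - 27360

g(x) = -11520x^2 + 17280x - 27360


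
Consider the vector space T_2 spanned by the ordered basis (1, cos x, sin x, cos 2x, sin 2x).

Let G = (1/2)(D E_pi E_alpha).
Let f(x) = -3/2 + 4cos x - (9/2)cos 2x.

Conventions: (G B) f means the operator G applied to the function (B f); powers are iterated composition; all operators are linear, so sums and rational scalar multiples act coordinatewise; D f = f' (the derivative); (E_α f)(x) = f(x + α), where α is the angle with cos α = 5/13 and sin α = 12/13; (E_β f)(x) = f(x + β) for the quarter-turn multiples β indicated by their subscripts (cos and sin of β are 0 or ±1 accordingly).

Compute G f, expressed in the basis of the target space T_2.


the result is g(x) = (24/13)cos x + (10/13)sin x + (540/169)cos 2x - (1071/338)sin 2x

E_alpha f = -3/2 + (20/13)cos x - (48/13)sin x + (1071/338)cos 2x + (540/169)sin 2x
E_pi E_alpha f = -3/2 - (20/13)cos x + (48/13)sin x + (1071/338)cos 2x + (540/169)sin 2x
D E_pi E_alpha f = (48/13)cos x + (20/13)sin x + (1080/169)cos 2x - (1071/169)sin 2x
((1/2)(D E_pi E_alpha)) f = (24/13)cos x + (10/13)sin x + (540/169)cos 2x - (1071/338)sin 2x


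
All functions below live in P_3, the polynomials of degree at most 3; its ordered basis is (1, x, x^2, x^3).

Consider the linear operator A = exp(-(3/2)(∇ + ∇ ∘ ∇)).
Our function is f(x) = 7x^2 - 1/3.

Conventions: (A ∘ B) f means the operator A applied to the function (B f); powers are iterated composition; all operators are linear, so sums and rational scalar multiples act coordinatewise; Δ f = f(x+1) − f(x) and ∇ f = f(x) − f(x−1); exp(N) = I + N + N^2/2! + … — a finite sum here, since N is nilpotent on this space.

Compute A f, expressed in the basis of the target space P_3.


order-1 term: -21x - 21/2
order-2 term: 63/4
the series for exp(-(3/2)(∇ + ∇ ∘ ∇)) f terminates at order 2
exp(-(3/2)(∇ + ∇ ∘ ∇)) f = 7x^2 - 21x + 59/12

g(x) = 7x^2 - 21x + 59/12


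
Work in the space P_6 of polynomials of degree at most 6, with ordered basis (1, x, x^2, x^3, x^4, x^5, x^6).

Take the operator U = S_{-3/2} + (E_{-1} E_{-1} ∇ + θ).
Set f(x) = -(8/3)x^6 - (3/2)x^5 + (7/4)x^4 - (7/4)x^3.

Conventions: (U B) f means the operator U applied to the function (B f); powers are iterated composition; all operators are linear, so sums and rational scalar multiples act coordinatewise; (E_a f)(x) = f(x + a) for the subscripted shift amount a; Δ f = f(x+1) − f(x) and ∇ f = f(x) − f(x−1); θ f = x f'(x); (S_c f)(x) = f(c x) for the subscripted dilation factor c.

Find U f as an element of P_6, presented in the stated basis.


S_{-3/2} f = -(243/8)x^6 + (729/64)x^5 + (567/64)x^4 + (189/32)x^3
∇ f = -16x^5 + (65/2)x^4 - (94/3)x^3 + (37/4)x^2 + (15/4)x - 7/3
E_{-1} ∇ f = -16x^5 + (225/2)x^4 - (964/3)x^3 + (1833/4)x^2 - (1275/4)x + 83
E_{-1} E_{-1} ∇ f = -16x^5 + (385/2)x^4 - (2794/3)x^3 + (9029/4)x^2 - (10917/4)x + 7859/6
θ f = -16x^6 - (15/2)x^5 + 7x^4 - (21/4)x^3
(E_{-1} E_{-1} ∇ + θ) f = -16x^6 - (47/2)x^5 + (399/2)x^4 - (11239/12)x^3 + (9029/4)x^2 - (10917/4)x + 7859/6
(S_{-3/2} + (E_{-1} E_{-1} ∇ + θ)) f = -(371/8)x^6 - (775/64)x^5 + (13335/64)x^4 - (89345/96)x^3 + (9029/4)x^2 - (10917/4)x + 7859/6

the result is g(x) = -(371/8)x^6 - (775/64)x^5 + (13335/64)x^4 - (89345/96)x^3 + (9029/4)x^2 - (10917/4)x + 7859/6


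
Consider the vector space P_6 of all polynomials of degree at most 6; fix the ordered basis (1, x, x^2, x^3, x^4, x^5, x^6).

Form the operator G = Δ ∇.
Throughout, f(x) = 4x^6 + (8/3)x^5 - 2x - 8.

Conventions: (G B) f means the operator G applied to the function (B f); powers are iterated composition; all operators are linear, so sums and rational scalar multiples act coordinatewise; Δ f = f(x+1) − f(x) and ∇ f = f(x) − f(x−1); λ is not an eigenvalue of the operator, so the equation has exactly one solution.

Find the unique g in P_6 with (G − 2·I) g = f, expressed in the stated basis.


the image equals g(x) = -2x^6 - (4/3)x^5 - 30x^4 - (40/3)x^3 - 210x^2 - (137/3)x - 238

write g with unknown coordinates in the stated basis and equate coefficients in (G − 2·I) g = f
solving from the highest basis element down gives g = -2x^6 - (4/3)x^5 - 30x^4 - (40/3)x^3 - 210x^2 - (137/3)x - 238
check: G g = -60x^4 - (80/3)x^3 - 420x^2 - (280/3)x - 484
so G g − 2·g = 4x^6 + (8/3)x^5 - 2x - 8 = f ✓


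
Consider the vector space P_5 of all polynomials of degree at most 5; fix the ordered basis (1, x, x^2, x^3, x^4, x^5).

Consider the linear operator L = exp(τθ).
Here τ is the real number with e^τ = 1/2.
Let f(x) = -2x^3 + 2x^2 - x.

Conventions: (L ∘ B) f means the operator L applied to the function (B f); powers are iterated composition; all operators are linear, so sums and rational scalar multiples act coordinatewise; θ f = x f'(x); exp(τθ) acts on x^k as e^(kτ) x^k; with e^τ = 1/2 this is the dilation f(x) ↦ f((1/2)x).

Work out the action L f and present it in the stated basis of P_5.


exp(τθ) x^k = e^(kτ) x^k; with e^τ = 1/2 this sends x^k to (1/2)^k x^k
x ↦ 1/2 x
x^2 ↦ 1/4 x^2
x^3 ↦ 1/8 x^3
applying this coordinatewise to f: exp(τθ) f = -(1/4)x^3 + (1/2)x^2 - (1/2)x

g(x) = -(1/4)x^3 + (1/2)x^2 - (1/2)x


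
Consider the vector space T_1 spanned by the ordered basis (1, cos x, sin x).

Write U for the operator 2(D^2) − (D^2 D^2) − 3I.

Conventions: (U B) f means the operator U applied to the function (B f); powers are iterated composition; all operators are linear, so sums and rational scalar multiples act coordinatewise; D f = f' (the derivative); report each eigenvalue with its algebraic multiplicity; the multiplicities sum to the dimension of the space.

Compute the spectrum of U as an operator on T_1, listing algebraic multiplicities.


λ = -6 (multiplicity 2), λ = -3 (multiplicity 1)

image of 1: -3
image of cos x: -6cos x
image of sin x: -6sin x
the matrix is diagonal; its diagonal is (-3, -6, -6)
for a triangular matrix the eigenvalues are the diagonal entries, with algebraic multiplicity their repetition count


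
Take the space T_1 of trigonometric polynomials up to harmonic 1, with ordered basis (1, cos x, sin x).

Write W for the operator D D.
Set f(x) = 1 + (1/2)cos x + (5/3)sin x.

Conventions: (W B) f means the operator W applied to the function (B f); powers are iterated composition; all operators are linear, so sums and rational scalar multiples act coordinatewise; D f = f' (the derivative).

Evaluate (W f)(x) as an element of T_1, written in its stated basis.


g(x) = -(1/2)cos x - (5/3)sin x

D f = (5/3)cos x - (1/2)sin x
D D f = -(1/2)cos x - (5/3)sin x


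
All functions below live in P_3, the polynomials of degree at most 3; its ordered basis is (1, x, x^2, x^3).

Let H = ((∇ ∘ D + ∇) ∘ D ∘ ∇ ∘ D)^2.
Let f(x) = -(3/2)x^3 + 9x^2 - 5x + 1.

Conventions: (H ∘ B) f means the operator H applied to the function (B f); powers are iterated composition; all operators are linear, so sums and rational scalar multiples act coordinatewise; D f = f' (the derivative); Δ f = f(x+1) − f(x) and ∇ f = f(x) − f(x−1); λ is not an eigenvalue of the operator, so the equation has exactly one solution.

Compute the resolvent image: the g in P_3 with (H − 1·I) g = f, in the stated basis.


write g with unknown coordinates in the stated basis and equate coefficients in (H − 1·I) g = f
solving from the highest basis element down gives g = (3/2)x^3 - 9x^2 + 5x - 1
check: H g = 0
so H g − 1·g = -(3/2)x^3 + 9x^2 - 5x + 1 = f ✓

g(x) = (3/2)x^3 - 9x^2 + 5x - 1


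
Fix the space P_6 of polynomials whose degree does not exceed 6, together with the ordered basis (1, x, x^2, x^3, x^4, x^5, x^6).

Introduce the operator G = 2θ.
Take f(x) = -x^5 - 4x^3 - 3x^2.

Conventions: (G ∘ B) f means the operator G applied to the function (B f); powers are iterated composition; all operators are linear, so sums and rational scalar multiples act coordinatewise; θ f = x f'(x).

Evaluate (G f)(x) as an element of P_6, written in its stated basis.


g(x) = -10x^5 - 24x^3 - 12x^2

θ f = -5x^5 - 12x^3 - 6x^2
(2θ) f = -10x^5 - 24x^3 - 12x^2


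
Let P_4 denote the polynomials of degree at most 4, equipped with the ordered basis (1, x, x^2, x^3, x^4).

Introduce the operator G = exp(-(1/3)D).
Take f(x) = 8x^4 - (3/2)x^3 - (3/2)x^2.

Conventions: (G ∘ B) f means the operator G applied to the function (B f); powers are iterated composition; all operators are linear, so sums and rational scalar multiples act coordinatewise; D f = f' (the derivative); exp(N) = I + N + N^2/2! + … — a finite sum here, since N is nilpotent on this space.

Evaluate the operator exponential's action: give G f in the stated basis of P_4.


order-1 term: -(32/3)x^3 + (3/2)x^2 + x
order-2 term: (16/3)x^2 - (1/2)x - 1/6
order-3 term: -(32/27)x + 1/18
order-4 term: 8/81
the series for exp(-(1/3)D) f terminates at order 4
exp(-(1/3)D) f = 8x^4 - (73/6)x^3 + (16/3)x^2 - (37/54)x - 1/81

g(x) = 8x^4 - (73/6)x^3 + (16/3)x^2 - (37/54)x - 1/81


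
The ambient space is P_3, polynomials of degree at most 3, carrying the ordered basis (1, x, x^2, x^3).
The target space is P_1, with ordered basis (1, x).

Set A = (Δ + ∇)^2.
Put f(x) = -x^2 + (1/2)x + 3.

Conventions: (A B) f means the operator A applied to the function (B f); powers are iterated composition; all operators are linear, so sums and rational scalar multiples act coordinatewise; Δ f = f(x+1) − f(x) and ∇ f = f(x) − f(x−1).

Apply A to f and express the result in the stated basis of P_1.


g(x) = -8

Δ f = -2x - 1/2
∇ f = -2x + 3/2
(Δ + ∇) f = -4x + 1
Δ (Δ + ∇) f = -4
∇ (Δ + ∇) f = -4
(Δ + ∇) (Δ + ∇) f = -8


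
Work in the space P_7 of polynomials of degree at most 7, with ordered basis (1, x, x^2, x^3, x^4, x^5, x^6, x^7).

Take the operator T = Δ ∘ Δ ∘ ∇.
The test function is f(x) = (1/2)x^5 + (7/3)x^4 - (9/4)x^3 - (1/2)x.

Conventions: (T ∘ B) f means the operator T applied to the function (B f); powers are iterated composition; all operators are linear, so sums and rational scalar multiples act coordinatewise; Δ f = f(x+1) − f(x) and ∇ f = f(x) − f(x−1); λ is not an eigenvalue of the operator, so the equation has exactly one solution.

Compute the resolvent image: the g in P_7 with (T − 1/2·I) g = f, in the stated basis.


write g with unknown coordinates in the stated basis and equate coefficients in (T − 1/2·I) g = f
solving from the highest basis element down gives g = -x^5 - (14/3)x^4 + (9/2)x^3 - 120x^2 - 343x - 118
check: T g = -60x^2 - 172x - 59
so T g − 1/2·g = (1/2)x^5 + (7/3)x^4 - (9/4)x^3 - (1/2)x = f ✓

the result is g(x) = -x^5 - (14/3)x^4 + (9/2)x^3 - 120x^2 - 343x - 118


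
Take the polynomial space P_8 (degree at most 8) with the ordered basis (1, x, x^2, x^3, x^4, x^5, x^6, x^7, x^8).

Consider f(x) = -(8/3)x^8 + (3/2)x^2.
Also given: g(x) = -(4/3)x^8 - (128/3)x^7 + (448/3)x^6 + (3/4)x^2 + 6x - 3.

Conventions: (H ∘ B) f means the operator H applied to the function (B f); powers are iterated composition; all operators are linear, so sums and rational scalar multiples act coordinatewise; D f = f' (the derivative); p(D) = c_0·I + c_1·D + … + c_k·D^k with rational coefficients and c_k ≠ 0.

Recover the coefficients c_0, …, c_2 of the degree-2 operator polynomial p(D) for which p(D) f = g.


D^0 f = -(8/3)x^8 + (3/2)x^2
D^1 f = -(64/3)x^7 + 3x
D^2 f = -(448/3)x^6 + 3
matching coefficients of g against c_0 f + c_1 Df + … from the top degree down determines the c_i
solution: c_0 = 1/2, c_1 = 2, c_2 = -1

p(D) = (1/2)·I + 2·D − D^2, i.e. c_0 = 1/2, c_1 = 2, c_2 = -1


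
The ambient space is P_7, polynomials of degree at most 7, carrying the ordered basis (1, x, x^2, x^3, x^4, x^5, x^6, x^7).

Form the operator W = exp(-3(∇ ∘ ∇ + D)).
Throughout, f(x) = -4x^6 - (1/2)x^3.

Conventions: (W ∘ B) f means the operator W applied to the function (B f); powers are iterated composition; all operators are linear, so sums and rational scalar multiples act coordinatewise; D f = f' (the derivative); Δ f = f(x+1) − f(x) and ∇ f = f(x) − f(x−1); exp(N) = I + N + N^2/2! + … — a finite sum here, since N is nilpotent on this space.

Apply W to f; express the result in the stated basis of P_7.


the image equals g(x) = -4x^6 + 72x^5 - 180x^4 - (7201/2)x^3 + (47169/2)x^2 - (48825/2)x - 112389/2

order-1 term: 72x^5 + 360x^4 - 1440x^3 + (5049/2)x^2 - 2151x + 735
order-2 term: -540x^4 - 4320x^3 + 6480x^2 + (21573/2)x - 21627
order-3 term: 2160x^3 + 19440x^2 - 84213/2
order-4 term: -4860x^2 - 38880x - 19440
order-5 term: 5832x + 29160
order-6 term: -2916
the series for exp(-3(∇ ∘ ∇ + D)) f terminates at order 6
exp(-3(∇ ∘ ∇ + D)) f = -4x^6 + 72x^5 - 180x^4 - (7201/2)x^3 + (47169/2)x^2 - (48825/2)x - 112389/2


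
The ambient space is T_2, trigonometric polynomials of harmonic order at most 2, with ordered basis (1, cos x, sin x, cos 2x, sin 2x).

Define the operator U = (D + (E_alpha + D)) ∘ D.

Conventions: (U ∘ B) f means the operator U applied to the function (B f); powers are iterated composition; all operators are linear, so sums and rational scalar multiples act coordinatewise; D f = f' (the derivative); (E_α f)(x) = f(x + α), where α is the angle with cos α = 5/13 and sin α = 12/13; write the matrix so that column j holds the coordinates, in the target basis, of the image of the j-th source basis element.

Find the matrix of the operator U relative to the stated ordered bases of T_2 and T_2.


image of 1: 0
image of cos x: -(38/13)cos x - (5/13)sin x
image of sin x: (5/13)cos x - (38/13)sin x
image of cos 2x: -(1592/169)cos 2x + (238/169)sin 2x
image of sin 2x: -(238/169)cos 2x - (1592/169)sin 2x
each image's coordinates form column j of the matrix

the matrix is [[0, 0, 0, 0, 0]; [0, -38/13, 5/13, 0, 0]; [0, -5/13, -38/13, 0, 0]; [0, 0, 0, -1592/169, -238/169]; [0, 0, 0, 238/169, -1592/169]] (rows listed top to bottom)


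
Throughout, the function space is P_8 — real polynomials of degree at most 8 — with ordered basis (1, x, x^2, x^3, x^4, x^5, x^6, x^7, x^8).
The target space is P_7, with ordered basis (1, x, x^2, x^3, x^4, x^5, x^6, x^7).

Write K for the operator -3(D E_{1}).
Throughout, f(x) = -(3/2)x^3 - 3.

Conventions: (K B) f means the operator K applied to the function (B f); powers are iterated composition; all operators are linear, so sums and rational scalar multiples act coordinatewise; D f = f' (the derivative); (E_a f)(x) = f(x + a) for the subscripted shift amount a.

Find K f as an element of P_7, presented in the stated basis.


E_{1} f = -(3/2)x^3 - (9/2)x^2 - (9/2)x - 9/2
D E_{1} f = -(9/2)x^2 - 9x - 9/2
(-3(D E_{1})) f = (27/2)x^2 + 27x + 27/2

the result is g(x) = (27/2)x^2 + 27x + 27/2


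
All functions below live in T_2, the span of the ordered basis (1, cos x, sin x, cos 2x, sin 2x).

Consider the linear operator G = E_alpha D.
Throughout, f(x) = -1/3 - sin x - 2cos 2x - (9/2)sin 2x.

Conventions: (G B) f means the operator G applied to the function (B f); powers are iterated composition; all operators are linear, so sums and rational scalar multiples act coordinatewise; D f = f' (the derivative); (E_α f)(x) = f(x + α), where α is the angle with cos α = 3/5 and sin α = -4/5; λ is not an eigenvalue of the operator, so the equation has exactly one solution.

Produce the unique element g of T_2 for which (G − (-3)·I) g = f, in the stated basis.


write g with unknown coordinates in the stated basis and equate coefficients in (G − (-3)·I) g = f
solving from the highest basis element down gives g = -1/9 + (3/74)cos x - (19/74)sin x - (309/613)cos 2x - (1051/1226)sin 2x
check: G g = -(9/74)cos x - (17/74)sin x - (299/613)cos 2x - (1182/613)sin 2x
so G g − (-3)·g = -1/3 - sin x - 2cos 2x - (9/2)sin 2x = f ✓

the image equals g(x) = -1/9 + (3/74)cos x - (19/74)sin x - (309/613)cos 2x - (1051/1226)sin 2x


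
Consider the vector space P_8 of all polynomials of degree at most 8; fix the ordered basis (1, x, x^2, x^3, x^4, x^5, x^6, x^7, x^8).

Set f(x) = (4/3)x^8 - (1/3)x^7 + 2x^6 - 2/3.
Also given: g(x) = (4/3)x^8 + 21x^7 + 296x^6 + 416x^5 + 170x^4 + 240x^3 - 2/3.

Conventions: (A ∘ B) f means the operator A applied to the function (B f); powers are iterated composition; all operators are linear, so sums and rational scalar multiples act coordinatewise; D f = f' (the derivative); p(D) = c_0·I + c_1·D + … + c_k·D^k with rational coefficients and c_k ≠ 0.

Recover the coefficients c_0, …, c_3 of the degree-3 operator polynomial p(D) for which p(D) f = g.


p(D) = I + 2·D + 4·D^2 + D^3, i.e. c_0 = 1, c_1 = 2, c_2 = 4, c_3 = 1

D^0 f = (4/3)x^8 - (1/3)x^7 + 2x^6 - 2/3
D^1 f = (32/3)x^7 - (7/3)x^6 + 12x^5
D^2 f = (224/3)x^6 - 14x^5 + 60x^4
D^3 f = 448x^5 - 70x^4 + 240x^3
matching coefficients of g against c_0 f + c_1 Df + … from the top degree down determines the c_i
solution: c_0 = 1, c_1 = 2, c_2 = 4, c_3 = 1


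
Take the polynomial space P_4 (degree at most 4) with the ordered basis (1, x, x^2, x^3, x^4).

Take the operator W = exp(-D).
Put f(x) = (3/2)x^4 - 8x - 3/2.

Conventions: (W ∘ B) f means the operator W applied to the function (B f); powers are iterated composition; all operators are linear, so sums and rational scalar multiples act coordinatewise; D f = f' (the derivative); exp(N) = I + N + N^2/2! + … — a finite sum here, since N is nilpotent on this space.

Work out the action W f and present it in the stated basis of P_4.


order-1 term: -6x^3 + 8
order-2 term: 9x^2
order-3 term: -6x
order-4 term: 3/2
the series for exp(-D) f terminates at order 4
exp(-D) f = (3/2)x^4 - 6x^3 + 9x^2 - 14x + 8

the result is g(x) = (3/2)x^4 - 6x^3 + 9x^2 - 14x + 8


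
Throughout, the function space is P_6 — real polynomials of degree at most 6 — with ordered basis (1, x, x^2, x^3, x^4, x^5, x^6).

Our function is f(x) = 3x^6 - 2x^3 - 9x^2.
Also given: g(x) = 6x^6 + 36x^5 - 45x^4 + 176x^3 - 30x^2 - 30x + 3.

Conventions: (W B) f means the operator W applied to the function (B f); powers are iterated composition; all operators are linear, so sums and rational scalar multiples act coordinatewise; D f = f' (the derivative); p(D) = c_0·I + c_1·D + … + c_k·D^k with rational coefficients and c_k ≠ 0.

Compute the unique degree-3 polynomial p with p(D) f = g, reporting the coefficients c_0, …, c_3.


c_0 = 2, c_1 = 2, c_2 = -1/2, c_3 = 1/2

D^0 f = 3x^6 - 2x^3 - 9x^2
D^1 f = 18x^5 - 6x^2 - 18x
D^2 f = 90x^4 - 12x - 18
D^3 f = 360x^3 - 12
matching coefficients of g against c_0 f + c_1 Df + … from the top degree down determines the c_i
solution: c_0 = 2, c_1 = 2, c_2 = -1/2, c_3 = 1/2


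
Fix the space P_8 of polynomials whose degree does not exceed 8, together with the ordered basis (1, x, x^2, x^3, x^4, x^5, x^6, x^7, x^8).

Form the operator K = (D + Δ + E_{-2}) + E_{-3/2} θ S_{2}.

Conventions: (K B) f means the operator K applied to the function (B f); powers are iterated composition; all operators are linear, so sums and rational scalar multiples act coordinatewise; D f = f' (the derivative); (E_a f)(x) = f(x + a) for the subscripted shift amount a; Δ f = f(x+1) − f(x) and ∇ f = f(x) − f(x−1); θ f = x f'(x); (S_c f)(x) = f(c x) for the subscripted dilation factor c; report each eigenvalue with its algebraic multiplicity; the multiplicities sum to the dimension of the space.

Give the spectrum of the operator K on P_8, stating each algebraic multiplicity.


λ = 1 (multiplicity 1), λ = 3 (multiplicity 1), λ = 9 (multiplicity 1), λ = 25 (multiplicity 1), λ = 65 (multiplicity 1), λ = 161 (multiplicity 1), λ = 385 (multiplicity 1), λ = 897 (multiplicity 1), λ = 2049 (multiplicity 1)

image of 1: 1
image of x: 3x - 3
image of x^2: 9x^2 - 24x + 23
image of x^3: 25x^3 - 108x^2 + 177x - 88
image of x^4: 65x^4 - 384x^3 + 894x^2 - 892x + 341
image of x^5: 161x^5 - 1200x^4 + 3650x^3 - 5470x^2 + 4135x - 1246
image of x^6: 385x^6 - 3456x^5 + 13035x^4 - 26060x^3 + 29415x^2 - 17682x + 4439
image of x^7: 897x^7 - 9408x^6 + 42441x^5 - 106085x^4 + 159355x^3 - 143535x^2 + 71897x - 15436
image of x^8: 2049x^8 - 24576x^7 + 129164x^6 - 387464x^5 + 726950x^4 - 872648x^3 + 655004x^2 - 280952x + 52745
the matrix is upper triangular; its diagonal is (1, 3, 9, 25, 65, 161, 385, 897, 2049)
for a triangular matrix the eigenvalues are the diagonal entries, with algebraic multiplicity their repetition count


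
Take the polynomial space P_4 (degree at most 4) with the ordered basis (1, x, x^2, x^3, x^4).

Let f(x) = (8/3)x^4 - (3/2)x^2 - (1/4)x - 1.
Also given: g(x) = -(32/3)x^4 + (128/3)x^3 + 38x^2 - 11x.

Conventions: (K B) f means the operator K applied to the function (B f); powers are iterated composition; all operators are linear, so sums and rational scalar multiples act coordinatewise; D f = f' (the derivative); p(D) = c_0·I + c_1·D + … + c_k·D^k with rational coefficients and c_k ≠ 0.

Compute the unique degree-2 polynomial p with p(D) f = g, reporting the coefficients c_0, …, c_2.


p(D) = -4·I + 4·D + D^2, i.e. c_0 = -4, c_1 = 4, c_2 = 1

D^0 f = (8/3)x^4 - (3/2)x^2 - (1/4)x - 1
D^1 f = (32/3)x^3 - 3x - 1/4
D^2 f = 32x^2 - 3
matching coefficients of g against c_0 f + c_1 Df + … from the top degree down determines the c_i
solution: c_0 = -4, c_1 = 4, c_2 = 1


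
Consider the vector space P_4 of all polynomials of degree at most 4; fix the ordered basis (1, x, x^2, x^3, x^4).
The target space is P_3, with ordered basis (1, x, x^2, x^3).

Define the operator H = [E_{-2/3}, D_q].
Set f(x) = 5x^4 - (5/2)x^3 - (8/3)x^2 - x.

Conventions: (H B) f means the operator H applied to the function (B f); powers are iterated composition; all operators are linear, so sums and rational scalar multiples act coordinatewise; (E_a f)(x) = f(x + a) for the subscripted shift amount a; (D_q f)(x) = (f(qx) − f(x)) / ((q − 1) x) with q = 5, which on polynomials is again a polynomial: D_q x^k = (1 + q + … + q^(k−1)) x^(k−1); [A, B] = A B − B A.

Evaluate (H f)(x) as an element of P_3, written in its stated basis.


D_q f = 780x^3 - (155/2)x^2 - 16x - 1
E_{-2/3} D_q f = 780x^3 - (3275/2)x^2 + (3382/3)x - 2303/9
E_{-2/3} f = 5x^4 - (95/6)x^3 + (47/3)x^2 - (181/27)x + 98/81
D_q E_{-2/3} f = 780x^3 - (2945/6)x^2 + 94x - 181/27
[E_{-2/3}, D_q] f = -(3440/3)x^2 + (3100/3)x - 6728/27

g(x) = -(3440/3)x^2 + (3100/3)x - 6728/27


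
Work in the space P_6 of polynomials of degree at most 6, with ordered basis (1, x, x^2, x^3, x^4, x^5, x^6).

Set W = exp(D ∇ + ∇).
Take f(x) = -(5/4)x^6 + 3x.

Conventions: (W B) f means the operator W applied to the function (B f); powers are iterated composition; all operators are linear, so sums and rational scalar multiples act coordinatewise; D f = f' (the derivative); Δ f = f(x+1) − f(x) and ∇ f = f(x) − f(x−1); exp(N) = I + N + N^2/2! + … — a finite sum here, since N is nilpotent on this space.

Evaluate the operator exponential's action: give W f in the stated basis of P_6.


order-1 term: -(15/2)x^5 - (75/4)x^4 + 50x^3 - (225/4)x^2 + 30x - 13/4
order-2 term: -(75/4)x^4 - 75x^3 + (375/4)x^2 + (75/2)x - 305/4
order-3 term: -25x^3 - (225/2)x^2 + (75/2)x + 75
order-4 term: -(75/4)x^2 - 75x - 25/4
order-5 term: -(15/2)x - 75/4
order-6 term: -5/4
the series for exp(D ∇ + ∇) f terminates at order 6
exp(D ∇ + ∇) f = -(5/4)x^6 - (15/2)x^5 - (75/2)x^4 - 50x^3 - (375/4)x^2 + (51/2)x - 123/4

the image equals g(x) = -(5/4)x^6 - (15/2)x^5 - (75/2)x^4 - 50x^3 - (375/4)x^2 + (51/2)x - 123/4


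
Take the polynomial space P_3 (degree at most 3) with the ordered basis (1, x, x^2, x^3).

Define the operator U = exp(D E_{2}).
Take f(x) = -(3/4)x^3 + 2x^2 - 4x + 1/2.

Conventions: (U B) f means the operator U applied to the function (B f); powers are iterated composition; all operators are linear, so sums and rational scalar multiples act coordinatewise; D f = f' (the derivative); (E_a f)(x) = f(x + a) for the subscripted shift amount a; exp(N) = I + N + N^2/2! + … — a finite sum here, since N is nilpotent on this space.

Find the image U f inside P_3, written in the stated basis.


the image equals g(x) = -(3/4)x^3 - (1/4)x^2 - (45/4)x - 49/4

order-1 term: -(9/4)x^2 - 5x - 5
order-2 term: -(9/4)x - 7
order-3 term: -3/4
the series for exp(D E_{2}) f terminates at order 3
exp(D E_{2}) f = -(3/4)x^3 - (1/4)x^2 - (45/4)x - 49/4


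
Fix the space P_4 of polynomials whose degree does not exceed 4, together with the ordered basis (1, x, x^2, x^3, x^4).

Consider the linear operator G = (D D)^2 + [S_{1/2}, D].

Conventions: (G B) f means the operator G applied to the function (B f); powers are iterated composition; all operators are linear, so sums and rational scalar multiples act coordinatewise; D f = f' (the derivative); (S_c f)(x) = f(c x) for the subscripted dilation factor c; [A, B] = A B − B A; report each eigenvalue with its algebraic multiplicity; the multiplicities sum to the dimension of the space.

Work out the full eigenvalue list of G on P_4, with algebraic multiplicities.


image of 1: 0
image of x: 1/2
image of x^2: (1/2)x
image of x^3: (3/8)x^2
image of x^4: (1/4)x^3 + 24
the matrix is upper triangular; its diagonal is (0, 0, 0, 0, 0)
for a triangular matrix the eigenvalues are the diagonal entries, with algebraic multiplicity their repetition count

λ = 0 (multiplicity 5)


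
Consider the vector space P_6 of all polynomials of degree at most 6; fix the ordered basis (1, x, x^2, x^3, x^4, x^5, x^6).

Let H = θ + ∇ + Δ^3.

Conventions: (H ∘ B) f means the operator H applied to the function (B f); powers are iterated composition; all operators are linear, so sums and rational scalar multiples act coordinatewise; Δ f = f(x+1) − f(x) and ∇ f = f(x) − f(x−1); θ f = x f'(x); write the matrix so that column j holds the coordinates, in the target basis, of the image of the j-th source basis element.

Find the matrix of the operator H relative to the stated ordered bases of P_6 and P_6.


the matrix is [[0, 1, -1, 7, 35, 151, 539]; [0, 1, 2, -3, 28, 175, 906]; [0, 0, 2, 3, -6, 70, 525]; [0, 0, 0, 3, 4, -10, 140]; [0, 0, 0, 0, 4, 5, -15]; [0, 0, 0, 0, 0, 5, 6]; [0, 0, 0, 0, 0, 0, 6]] (rows listed top to bottom)

image of 1: 0
image of x: x + 1
image of x^2: 2x^2 + 2x - 1
image of x^3: 3x^3 + 3x^2 - 3x + 7
image of x^4: 4x^4 + 4x^3 - 6x^2 + 28x + 35
image of x^5: 5x^5 + 5x^4 - 10x^3 + 70x^2 + 175x + 151
image of x^6: 6x^6 + 6x^5 - 15x^4 + 140x^3 + 525x^2 + 906x + 539
each image's coordinates form column j of the matrix


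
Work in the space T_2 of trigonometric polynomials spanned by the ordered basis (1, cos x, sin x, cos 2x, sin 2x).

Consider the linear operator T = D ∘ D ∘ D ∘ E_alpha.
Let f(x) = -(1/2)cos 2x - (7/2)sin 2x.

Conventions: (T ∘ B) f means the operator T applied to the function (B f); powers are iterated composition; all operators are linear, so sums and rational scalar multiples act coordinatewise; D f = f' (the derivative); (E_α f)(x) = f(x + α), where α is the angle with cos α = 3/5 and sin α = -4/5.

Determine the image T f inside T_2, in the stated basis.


the image equals g(x) = -4cos 2x + 28sin 2x

E_alpha f = (7/2)cos 2x + (1/2)sin 2x
D E_alpha f = cos 2x - 7sin 2x
D D E_alpha f = -14cos 2x - 2sin 2x
D (D ∘ D ∘ E_alpha) f = -4cos 2x + 28sin 2x


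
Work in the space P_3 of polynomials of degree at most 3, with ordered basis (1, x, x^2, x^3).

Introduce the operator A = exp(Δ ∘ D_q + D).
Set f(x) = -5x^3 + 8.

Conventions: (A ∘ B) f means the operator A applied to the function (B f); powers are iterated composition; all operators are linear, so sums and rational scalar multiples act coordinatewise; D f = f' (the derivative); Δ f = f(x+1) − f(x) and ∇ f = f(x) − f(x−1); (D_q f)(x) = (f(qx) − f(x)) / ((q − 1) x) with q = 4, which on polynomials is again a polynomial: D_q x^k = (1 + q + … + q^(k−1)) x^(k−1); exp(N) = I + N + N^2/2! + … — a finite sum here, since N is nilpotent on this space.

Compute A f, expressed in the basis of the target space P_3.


order-1 term: -15x^2 - 210x - 105
order-2 term: -15x - 285/2
order-3 term: -5
the series for exp(Δ ∘ D_q + D) f terminates at order 3
exp(Δ ∘ D_q + D) f = -5x^3 - 15x^2 - 225x - 489/2

the image equals g(x) = -5x^3 - 15x^2 - 225x - 489/2


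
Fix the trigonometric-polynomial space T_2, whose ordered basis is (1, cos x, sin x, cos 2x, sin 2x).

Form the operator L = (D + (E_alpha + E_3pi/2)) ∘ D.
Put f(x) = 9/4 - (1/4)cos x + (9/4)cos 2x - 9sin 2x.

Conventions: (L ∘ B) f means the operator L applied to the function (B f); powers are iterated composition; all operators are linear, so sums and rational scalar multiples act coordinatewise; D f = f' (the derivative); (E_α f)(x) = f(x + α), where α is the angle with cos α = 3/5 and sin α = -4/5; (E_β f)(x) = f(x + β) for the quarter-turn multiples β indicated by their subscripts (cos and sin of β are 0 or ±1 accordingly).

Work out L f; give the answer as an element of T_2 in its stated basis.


g(x) = -(1/5)cos x + (3/20)sin x + (459/25)cos 2x + (612/25)sin 2x

D f = (1/4)sin x - 18cos 2x - (9/2)sin 2x
D D f = (1/4)cos x - 9cos 2x + 36sin 2x
E_alpha D f = -(1/5)cos x + (3/20)sin x + (234/25)cos 2x - (801/50)sin 2x
E_3pi/2 D f = -(1/4)cos x + 18cos 2x + (9/2)sin 2x
(E_alpha + E_3pi/2) D f = -(9/20)cos x + (3/20)sin x + (684/25)cos 2x - (288/25)sin 2x
(D + (E_alpha + E_3pi/2)) D f = -(1/5)cos x + (3/20)sin x + (459/25)cos 2x + (612/25)sin 2x


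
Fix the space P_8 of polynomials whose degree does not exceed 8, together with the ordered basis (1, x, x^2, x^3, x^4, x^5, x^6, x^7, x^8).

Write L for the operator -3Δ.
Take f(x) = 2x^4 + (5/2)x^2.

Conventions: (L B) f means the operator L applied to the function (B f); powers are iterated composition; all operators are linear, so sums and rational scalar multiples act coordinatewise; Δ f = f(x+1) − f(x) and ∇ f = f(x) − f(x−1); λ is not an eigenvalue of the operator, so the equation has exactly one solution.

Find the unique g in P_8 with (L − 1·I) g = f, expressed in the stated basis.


the image equals g(x) = -2x^4 + 24x^3 - (365/2)x^2 + 903x - 4455/2

write g with unknown coordinates in the stated basis and equate coefficients in (L − 1·I) g = f
solving from the highest basis element down gives g = -2x^4 + 24x^3 - (365/2)x^2 + 903x - 4455/2
check: L g = 24x^3 - 180x^2 + 903x - 4455/2
so L g − 1·g = 2x^4 + (5/2)x^2 = f ✓


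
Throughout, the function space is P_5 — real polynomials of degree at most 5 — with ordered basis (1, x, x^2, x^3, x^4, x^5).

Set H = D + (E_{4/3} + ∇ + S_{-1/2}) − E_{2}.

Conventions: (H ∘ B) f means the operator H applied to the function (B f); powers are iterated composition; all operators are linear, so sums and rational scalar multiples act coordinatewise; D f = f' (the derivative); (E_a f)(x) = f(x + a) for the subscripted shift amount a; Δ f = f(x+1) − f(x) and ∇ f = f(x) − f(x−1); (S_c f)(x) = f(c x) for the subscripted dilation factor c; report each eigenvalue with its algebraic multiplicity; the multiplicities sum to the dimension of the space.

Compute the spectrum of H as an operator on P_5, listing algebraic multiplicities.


λ = -1/2 (multiplicity 1), λ = -1/8 (multiplicity 1), λ = -1/32 (multiplicity 1), λ = 1/16 (multiplicity 1), λ = 1/4 (multiplicity 1), λ = 1 (multiplicity 1)

image of 1: 1
image of x: -(1/2)x + 4/3
image of x^2: (1/4)x^2 + (8/3)x - 29/9
image of x^3: -(1/8)x^3 + 4x^2 - (29/3)x - 125/27
image of x^4: (1/16)x^4 + (16/3)x^3 - (58/3)x^2 - (500/27)x - 1121/81
image of x^5: -(1/32)x^5 + (20/3)x^4 - (290/9)x^3 - (1250/27)x^2 - (5605/81)x - 6509/243
the matrix is upper triangular; its diagonal is (1, -1/2, 1/4, -1/8, 1/16, -1/32)
for a triangular matrix the eigenvalues are the diagonal entries, with algebraic multiplicity their repetition count


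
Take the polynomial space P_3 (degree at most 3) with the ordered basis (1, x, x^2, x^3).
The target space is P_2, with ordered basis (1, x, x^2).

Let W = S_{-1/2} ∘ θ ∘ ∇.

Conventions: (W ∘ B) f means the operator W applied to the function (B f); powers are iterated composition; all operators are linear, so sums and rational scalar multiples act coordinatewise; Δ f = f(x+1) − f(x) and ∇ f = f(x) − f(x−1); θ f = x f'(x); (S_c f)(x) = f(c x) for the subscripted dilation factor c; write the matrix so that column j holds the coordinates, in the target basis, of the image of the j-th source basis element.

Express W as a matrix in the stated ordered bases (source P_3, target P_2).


image of 1: 0
image of x: 0
image of x^2: -x
image of x^3: (3/2)x^2 + (3/2)x
each image's coordinates form column j of the matrix

the matrix is [[0, 0, 0, 0]; [0, 0, -1, 3/2]; [0, 0, 0, 3/2]] (rows listed top to bottom)


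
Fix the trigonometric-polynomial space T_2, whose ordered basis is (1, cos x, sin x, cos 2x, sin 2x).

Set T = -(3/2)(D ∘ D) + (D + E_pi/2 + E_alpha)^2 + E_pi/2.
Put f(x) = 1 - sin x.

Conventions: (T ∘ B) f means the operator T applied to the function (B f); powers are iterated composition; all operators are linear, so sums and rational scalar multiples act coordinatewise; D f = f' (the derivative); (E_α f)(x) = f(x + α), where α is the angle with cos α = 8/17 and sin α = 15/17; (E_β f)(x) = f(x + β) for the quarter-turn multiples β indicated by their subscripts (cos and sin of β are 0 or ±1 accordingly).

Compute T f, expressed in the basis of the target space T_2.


D f = -cos x
D D f = sin x
(-(3/2)(D ∘ D)) f = -(3/2)sin x
D f = -cos x
E_pi/2 f = 1 - cos x
E_alpha f = 1 - (15/17)cos x - (8/17)sin x
(D + E_pi/2 + E_alpha) f = 2 - (49/17)cos x - (8/17)sin x
D (D + E_pi/2 + E_alpha) f = -(8/17)cos x + (49/17)sin x
E_pi/2 (D + E_pi/2 + E_alpha) f = 2 - (8/17)cos x + (49/17)sin x
E_alpha (D + E_pi/2 + E_alpha) f = 2 - (512/289)cos x + (671/289)sin x
(D + E_pi/2 + E_alpha) (D + E_pi/2 + E_alpha) f = 4 - (784/289)cos x + (2337/289)sin x
E_pi/2 f = 1 - cos x
(-(3/2)(D ∘ D) + (D + E_pi/2 + E_alpha)^2 + E_pi/2) f = 5 - (1073/289)cos x + (3807/578)sin x

the result is g(x) = 5 - (1073/289)cos x + (3807/578)sin x
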